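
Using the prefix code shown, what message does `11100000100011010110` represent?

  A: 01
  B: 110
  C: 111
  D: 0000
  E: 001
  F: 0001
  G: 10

CDAFGGB

Read left to right; each codeword is recognised as soon as it completes (prefix code):
  111→C | 0000→D | 01→A | 0001→F | 10→G | 10→G | 110→B
Decoded message: CDAFGGB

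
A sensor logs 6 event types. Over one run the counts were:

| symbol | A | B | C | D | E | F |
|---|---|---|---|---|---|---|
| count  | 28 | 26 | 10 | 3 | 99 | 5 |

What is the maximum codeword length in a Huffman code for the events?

Merge the two lowest-weight nodes at each step:
combine D(3), F(5) → 8
combine 8, C(10) → 18
combine 18, B(26) → 44
combine A(28), 44 → 72
combine 72, E(99) → 171
The rarest symbols sit at the bottom; the longest codeword is 5 bits.

5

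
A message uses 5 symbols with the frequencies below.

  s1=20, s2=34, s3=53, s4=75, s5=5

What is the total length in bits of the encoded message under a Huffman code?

Merge the two smallest weights repeatedly:
merge s5(5) and s1(20): 25
merge 25 and s2(34): 59
merge s3(53) and 59: 112
merge s4(75) and 112: 187
The encoded length is the sum of every internal node's weight: 25 + 59 + 112 + 187 = 383 bits.

383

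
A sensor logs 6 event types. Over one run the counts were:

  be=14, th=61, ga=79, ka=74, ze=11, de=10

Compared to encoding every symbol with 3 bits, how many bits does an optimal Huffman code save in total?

193

Fixed-length: 3 bits × 249 symbols = 747 bits.
Huffman merges:
de(10) + ze(11) → 21
be(14) + 21 → 35
35 + th(61) → 96
ka(74) + ga(79) → 153
96 + 153 → 249
Huffman total = 21 + 35 + 96 + 153 + 249 = 554 bits.
Saving = 747 − 554 = 193 bits.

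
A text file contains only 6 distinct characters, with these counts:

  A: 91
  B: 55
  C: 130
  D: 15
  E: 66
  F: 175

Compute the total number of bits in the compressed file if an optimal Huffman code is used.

1270

Build the Huffman tree bottom-up:
merge D(15) and B(55): 70
merge E(66) and 70: 136
merge A(91) and C(130): 221
merge 136 and F(175): 311
merge 221 and 311: 532
Each symbol's bit-cost is frequency × depth; summing gives 1270 bits (equivalently 70 + 136 + 221 + 311 + 532).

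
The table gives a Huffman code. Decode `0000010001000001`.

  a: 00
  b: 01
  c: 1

Read left to right; each codeword is recognised as soon as it completes (prefix code):
  00→a | 00→a | 01→b | 00→a | 01→b | 00→a | 00→a | 01→b
Decoded message: aababaab

aababaab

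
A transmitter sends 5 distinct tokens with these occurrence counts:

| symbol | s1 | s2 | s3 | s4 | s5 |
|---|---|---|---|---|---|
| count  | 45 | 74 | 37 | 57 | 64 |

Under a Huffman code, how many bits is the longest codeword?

3

Merge the two lowest-weight nodes at each step:
merge s3(37) and s1(45): 82
merge s4(57) and s5(64): 121
merge s2(74) and 82: 156
merge 121 and 156: 277
The rarest symbols sit at the bottom; the longest codeword is 3 bits.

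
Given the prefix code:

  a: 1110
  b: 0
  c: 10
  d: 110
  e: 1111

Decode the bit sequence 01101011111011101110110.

bdcecaad

Read left to right; each codeword is recognised as soon as it completes (prefix code):
  0→b | 110→d | 10→c | 1111→e | 10→c | 1110→a | 1110→a | 110→d
Decoded message: bdcecaad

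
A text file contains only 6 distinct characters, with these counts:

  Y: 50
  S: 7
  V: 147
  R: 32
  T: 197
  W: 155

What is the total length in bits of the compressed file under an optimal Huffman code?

Greedily combine the two least-frequent nodes:
merge S(7) and R(32): 39
merge 39 and Y(50): 89
merge 89 and V(147): 236
merge W(155) and T(197): 352
merge 236 and 352: 588
Each symbol's bit-cost is frequency × depth; summing gives 1304 bits (equivalently 39 + 89 + 236 + 352 + 588).

1304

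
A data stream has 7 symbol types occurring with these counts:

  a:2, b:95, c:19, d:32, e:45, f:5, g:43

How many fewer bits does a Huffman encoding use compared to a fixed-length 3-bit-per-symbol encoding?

157

Fixed-length: 3 bits × 241 symbols = 723 bits.
Huffman merges:
merge a(2) and f(5): 7
merge 7 and c(19): 26
merge 26 and d(32): 58
merge g(43) and e(45): 88
merge 58 and 88: 146
merge b(95) and 146: 241
Huffman total = 7 + 26 + 58 + 88 + 146 + 241 = 566 bits.
Saving = 723 − 566 = 157 bits.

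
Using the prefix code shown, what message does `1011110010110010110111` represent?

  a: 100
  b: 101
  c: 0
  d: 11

Read left to right; each codeword is recognised as soon as it completes (prefix code):
  101→b | 11→d | 100→a | 101→b | 100→a | 101→b | 101→b | 11→d
Decoded message: bdababbd

bdababbd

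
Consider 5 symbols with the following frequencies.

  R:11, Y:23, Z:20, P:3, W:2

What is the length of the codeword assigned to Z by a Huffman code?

Repeatedly merge the two smallest:
W(2) + P(3) → 5
5 + R(11) → 16
16 + Z(20) → 36
Y(23) + 36 → 59
Z's leaf is at depth 2, giving a 2-bit codeword.

2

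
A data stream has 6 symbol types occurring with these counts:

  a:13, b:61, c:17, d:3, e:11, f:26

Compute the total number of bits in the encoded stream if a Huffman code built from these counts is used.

285

Merge the two smallest weights repeatedly:
d(3) + e(11) → 14
a(13) + 14 → 27
c(17) + f(26) → 43
27 + 43 → 70
b(61) + 70 → 131
The encoded length is the sum of every internal node's weight: 14 + 27 + 43 + 70 + 131 = 285 bits.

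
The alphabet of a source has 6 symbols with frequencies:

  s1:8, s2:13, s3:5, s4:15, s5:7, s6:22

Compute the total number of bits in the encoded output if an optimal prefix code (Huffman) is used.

172

Merge the two smallest weights repeatedly:
s3(5) + s5(7) → 12
s1(8) + 12 → 20
s2(13) + s4(15) → 28
20 + s6(22) → 42
28 + 42 → 70
Total encoded bits = sum of merged weights = 12 + 20 + 28 + 42 + 70 = 172.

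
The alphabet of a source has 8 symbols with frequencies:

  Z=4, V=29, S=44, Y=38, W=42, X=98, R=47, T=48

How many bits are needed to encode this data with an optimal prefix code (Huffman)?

Build the Huffman tree bottom-up:
combine Z(4), V(29) → 33
combine 33, Y(38) → 71
combine W(42), S(44) → 86
combine R(47), T(48) → 95
combine 71, 86 → 157
combine 95, X(98) → 193
combine 157, 193 → 350
Total encoded bits = sum of merged weights = 33 + 71 + 86 + 95 + 157 + 193 + 350 = 985.

985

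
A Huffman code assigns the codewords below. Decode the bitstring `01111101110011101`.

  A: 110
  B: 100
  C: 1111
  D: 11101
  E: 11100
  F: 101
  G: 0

GCFAGD

Read left to right; each codeword is recognised as soon as it completes (prefix code):
  0→G | 1111→C | 101→F | 110→A | 0→G | 11101→D
Decoded message: GCFAGD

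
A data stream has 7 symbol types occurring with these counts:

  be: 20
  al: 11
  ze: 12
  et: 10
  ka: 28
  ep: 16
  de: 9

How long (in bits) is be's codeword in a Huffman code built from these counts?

2

Huffman merges, smallest pair first:
de(9) + et(10) → 19
al(11) + ze(12) → 23
ep(16) + 19 → 35
be(20) + 23 → 43
ka(28) + 35 → 63
43 + 63 → 106
be sits 2 levels below the root, so its codeword is 2 bits.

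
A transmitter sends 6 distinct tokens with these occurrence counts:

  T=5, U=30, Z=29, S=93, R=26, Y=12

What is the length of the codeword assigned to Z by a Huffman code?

Huffman merges, smallest pair first:
combine T(5), Y(12) → 17
combine 17, R(26) → 43
combine Z(29), U(30) → 59
combine 43, 59 → 102
combine S(93), 102 → 195
Z sits 3 levels below the root, so its codeword is 3 bits.

3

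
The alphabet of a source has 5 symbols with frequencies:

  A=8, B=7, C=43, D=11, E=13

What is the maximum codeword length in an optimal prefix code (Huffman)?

Merge the two lowest-weight nodes at each step:
B(7) + A(8) → 15
D(11) + E(13) → 24
15 + 24 → 39
39 + C(43) → 82
Maximum depth reached is 3.

3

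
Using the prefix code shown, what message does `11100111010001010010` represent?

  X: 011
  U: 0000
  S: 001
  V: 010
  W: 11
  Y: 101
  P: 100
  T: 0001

WPWYTVV

Read left to right; each codeword is recognised as soon as it completes (prefix code):
  11→W | 100→P | 11→W | 101→Y | 0001→T | 010→V | 010→V
Decoded message: WPWYTVV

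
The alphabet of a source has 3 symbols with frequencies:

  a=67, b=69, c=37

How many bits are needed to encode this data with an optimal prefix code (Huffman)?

277

Build the Huffman tree bottom-up:
c(37) + a(67) → 104
b(69) + 104 → 173
Total encoded bits = sum of merged weights = 104 + 173 = 277.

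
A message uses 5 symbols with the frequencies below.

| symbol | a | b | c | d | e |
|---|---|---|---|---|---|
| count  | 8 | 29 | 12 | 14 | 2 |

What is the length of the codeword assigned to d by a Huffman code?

Huffman merges, smallest pair first:
merge e(2) and a(8): 10
merge 10 and c(12): 22
merge d(14) and 22: 36
merge b(29) and 36: 65
d sits 2 levels below the root, so its codeword is 2 bits.

2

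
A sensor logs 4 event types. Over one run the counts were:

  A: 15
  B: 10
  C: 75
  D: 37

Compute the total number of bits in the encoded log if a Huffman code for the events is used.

Greedily combine the two least-frequent nodes:
merge B(10) and A(15): 25
merge 25 and D(37): 62
merge 62 and C(75): 137
The encoded length is the sum of every internal node's weight: 25 + 62 + 137 = 224 bits.

224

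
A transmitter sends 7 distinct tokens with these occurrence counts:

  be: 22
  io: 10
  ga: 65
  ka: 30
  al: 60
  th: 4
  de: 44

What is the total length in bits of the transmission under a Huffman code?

586

Merge the two smallest weights repeatedly:
th(4) + io(10) → 14
14 + be(22) → 36
ka(30) + 36 → 66
de(44) + al(60) → 104
ga(65) + 66 → 131
104 + 131 → 235
The encoded length is the sum of every internal node's weight: 14 + 36 + 66 + 104 + 131 + 235 = 586 bits.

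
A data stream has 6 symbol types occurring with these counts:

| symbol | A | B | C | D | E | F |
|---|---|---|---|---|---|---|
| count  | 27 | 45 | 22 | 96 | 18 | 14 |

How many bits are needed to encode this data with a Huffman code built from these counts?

Merge the two smallest weights repeatedly:
merge F(14) and E(18): 32
merge C(22) and A(27): 49
merge 32 and B(45): 77
merge 49 and 77: 126
merge D(96) and 126: 222
Each symbol's bit-cost is frequency × depth; summing gives 506 bits (equivalently 32 + 49 + 77 + 126 + 222).

506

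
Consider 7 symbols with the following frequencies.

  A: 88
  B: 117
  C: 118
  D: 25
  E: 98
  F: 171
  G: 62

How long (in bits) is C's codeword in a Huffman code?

2

Repeatedly merge the two smallest:
combine D(25), G(62) → 87
combine 87, A(88) → 175
combine E(98), B(117) → 215
combine C(118), F(171) → 289
combine 175, 215 → 390
combine 289, 390 → 679
C's leaf is at depth 2, giving a 2-bit codeword.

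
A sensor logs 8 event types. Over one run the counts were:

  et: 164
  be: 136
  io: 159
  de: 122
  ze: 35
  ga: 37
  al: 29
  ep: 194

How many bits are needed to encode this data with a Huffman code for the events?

2435

Merge the two smallest weights repeatedly:
combine al(29), ze(35) → 64
combine ga(37), 64 → 101
combine 101, de(122) → 223
combine be(136), io(159) → 295
combine et(164), ep(194) → 358
combine 223, 295 → 518
combine 358, 518 → 876
Total encoded bits = sum of merged weights = 64 + 101 + 223 + 295 + 358 + 518 + 876 = 2435.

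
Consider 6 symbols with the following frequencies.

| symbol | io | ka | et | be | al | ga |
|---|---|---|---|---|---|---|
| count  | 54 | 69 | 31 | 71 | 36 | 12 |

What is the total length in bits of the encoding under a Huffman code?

668

Build the Huffman tree bottom-up:
ga(12) + et(31) → 43
al(36) + 43 → 79
io(54) + ka(69) → 123
be(71) + 79 → 150
123 + 150 → 273
Each symbol's bit-cost is frequency × depth; summing gives 668 bits (equivalently 43 + 79 + 123 + 150 + 273).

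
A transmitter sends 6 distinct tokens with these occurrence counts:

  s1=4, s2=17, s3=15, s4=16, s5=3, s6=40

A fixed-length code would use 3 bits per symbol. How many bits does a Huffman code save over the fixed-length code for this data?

Fixed-length: 3 bits × 95 symbols = 285 bits.
Huffman merges:
s5(3) + s1(4) → 7
7 + s3(15) → 22
s4(16) + s2(17) → 33
22 + 33 → 55
s6(40) + 55 → 95
Huffman total = 7 + 22 + 33 + 55 + 95 = 212 bits.
Saving = 285 − 212 = 73 bits.

73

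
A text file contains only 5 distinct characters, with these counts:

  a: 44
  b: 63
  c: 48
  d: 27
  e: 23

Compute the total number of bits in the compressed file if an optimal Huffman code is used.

Merge the two smallest weights repeatedly:
e(23) + d(27) → 50
a(44) + c(48) → 92
50 + b(63) → 113
92 + 113 → 205
The encoded length is the sum of every internal node's weight: 50 + 92 + 113 + 205 = 460 bits.

460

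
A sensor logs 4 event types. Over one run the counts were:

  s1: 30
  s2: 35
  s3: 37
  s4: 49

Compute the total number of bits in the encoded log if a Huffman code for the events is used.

302

Greedily combine the two least-frequent nodes:
combine s1(30), s2(35) → 65
combine s3(37), s4(49) → 86
combine 65, 86 → 151
Each symbol's bit-cost is frequency × depth; summing gives 302 bits (equivalently 65 + 86 + 151).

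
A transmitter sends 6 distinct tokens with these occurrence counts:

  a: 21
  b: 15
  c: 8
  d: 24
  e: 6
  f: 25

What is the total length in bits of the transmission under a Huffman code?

Greedily combine the two least-frequent nodes:
combine e(6), c(8) → 14
combine 14, b(15) → 29
combine a(21), d(24) → 45
combine f(25), 29 → 54
combine 45, 54 → 99
The encoded length is the sum of every internal node's weight: 14 + 29 + 45 + 54 + 99 = 241 bits.

241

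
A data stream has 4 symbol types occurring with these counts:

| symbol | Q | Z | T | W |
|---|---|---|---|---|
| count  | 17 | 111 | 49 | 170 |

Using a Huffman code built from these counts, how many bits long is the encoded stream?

590

Greedily combine the two least-frequent nodes:
Q(17) + T(49) → 66
66 + Z(111) → 177
W(170) + 177 → 347
Total encoded bits = sum of merged weights = 66 + 177 + 347 = 590.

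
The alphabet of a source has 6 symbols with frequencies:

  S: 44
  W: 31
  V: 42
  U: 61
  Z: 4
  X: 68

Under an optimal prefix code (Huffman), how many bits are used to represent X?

Repeatedly merge the two smallest:
merge Z(4) and W(31): 35
merge 35 and V(42): 77
merge S(44) and U(61): 105
merge X(68) and 77: 145
merge 105 and 145: 250
The subtree containing X is merged 2 times, so code length = 2.

2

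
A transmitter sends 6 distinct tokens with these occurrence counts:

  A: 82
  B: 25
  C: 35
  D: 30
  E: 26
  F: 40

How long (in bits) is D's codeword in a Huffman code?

3

Huffman merges, smallest pair first:
merge B(25) and E(26): 51
merge D(30) and C(35): 65
merge F(40) and 51: 91
merge 65 and A(82): 147
merge 91 and 147: 238
The subtree containing D is merged 3 times, so code length = 3.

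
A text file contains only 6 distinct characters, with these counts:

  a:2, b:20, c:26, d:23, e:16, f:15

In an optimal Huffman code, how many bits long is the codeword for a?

Huffman merges, smallest pair first:
a(2) + f(15) → 17
e(16) + 17 → 33
b(20) + d(23) → 43
c(26) + 33 → 59
43 + 59 → 102
The subtree containing a is merged 4 times, so code length = 4.

4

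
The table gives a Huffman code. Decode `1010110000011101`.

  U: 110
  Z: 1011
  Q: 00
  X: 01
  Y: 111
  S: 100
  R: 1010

RUQQYX

Read left to right; each codeword is recognised as soon as it completes (prefix code):
  1010→R | 110→U | 00→Q | 00→Q | 111→Y | 01→X
Decoded message: RUQQYX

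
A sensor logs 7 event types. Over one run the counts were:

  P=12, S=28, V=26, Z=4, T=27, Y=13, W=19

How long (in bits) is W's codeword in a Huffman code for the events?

3

Huffman merges, smallest pair first:
Z(4) + P(12) → 16
Y(13) + 16 → 29
W(19) + V(26) → 45
T(27) + S(28) → 55
29 + 45 → 74
55 + 74 → 129
W's leaf is at depth 3, giving a 3-bit codeword.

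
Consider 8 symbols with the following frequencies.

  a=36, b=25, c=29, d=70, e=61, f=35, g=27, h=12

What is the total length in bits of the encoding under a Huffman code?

847

Build the Huffman tree bottom-up:
merge h(12) and b(25): 37
merge g(27) and c(29): 56
merge f(35) and a(36): 71
merge 37 and 56: 93
merge e(61) and d(70): 131
merge 71 and 93: 164
merge 131 and 164: 295
The encoded length is the sum of every internal node's weight: 37 + 56 + 71 + 93 + 131 + 164 + 295 = 847 bits.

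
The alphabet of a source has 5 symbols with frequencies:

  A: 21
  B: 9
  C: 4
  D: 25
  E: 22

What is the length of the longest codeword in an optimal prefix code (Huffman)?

Merge the two lowest-weight nodes at each step:
C(4) + B(9) → 13
13 + A(21) → 34
E(22) + D(25) → 47
34 + 47 → 81
The first pair merged (C, B) ends up deepest, at depth 3.

3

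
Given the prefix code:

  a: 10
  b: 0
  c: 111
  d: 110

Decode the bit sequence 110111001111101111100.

dcbbcdcdb

Read left to right; each codeword is recognised as soon as it completes (prefix code):
  110→d | 111→c | 0→b | 0→b | 111→c | 110→d | 111→c | 110→d | 0→b
Decoded message: dcbbcdcdb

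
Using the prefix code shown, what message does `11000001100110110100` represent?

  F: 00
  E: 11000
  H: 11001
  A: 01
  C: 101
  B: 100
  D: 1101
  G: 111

EFHCCF

Read left to right; each codeword is recognised as soon as it completes (prefix code):
  11000→E | 00→F | 11001→H | 101→C | 101→C | 00→F
Decoded message: EFHCCF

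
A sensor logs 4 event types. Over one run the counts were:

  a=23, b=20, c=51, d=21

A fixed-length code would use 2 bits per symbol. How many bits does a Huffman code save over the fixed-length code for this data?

10

Fixed-length: 2 bits × 115 symbols = 230 bits.
Huffman merges:
b(20) + d(21) → 41
a(23) + 41 → 64
c(51) + 64 → 115
Huffman total = 41 + 64 + 115 = 220 bits.
Saving = 230 − 220 = 10 bits.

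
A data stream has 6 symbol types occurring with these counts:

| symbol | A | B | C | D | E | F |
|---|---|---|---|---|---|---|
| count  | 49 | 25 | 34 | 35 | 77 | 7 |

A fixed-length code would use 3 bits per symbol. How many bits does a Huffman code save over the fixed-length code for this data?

129

Fixed-length: 3 bits × 227 symbols = 681 bits.
Huffman merges:
combine F(7), B(25) → 32
combine 32, C(34) → 66
combine D(35), A(49) → 84
combine 66, E(77) → 143
combine 84, 143 → 227
Huffman total = 32 + 66 + 84 + 143 + 227 = 552 bits.
Saving = 681 − 552 = 129 bits.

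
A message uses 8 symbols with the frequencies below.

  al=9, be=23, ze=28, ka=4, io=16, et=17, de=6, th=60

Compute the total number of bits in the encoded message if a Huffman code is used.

Merge the two smallest weights repeatedly:
combine ka(4), de(6) → 10
combine al(9), 10 → 19
combine io(16), et(17) → 33
combine 19, be(23) → 42
combine ze(28), 33 → 61
combine 42, th(60) → 102
combine 61, 102 → 163
Each symbol's bit-cost is frequency × depth; summing gives 430 bits (equivalently 10 + 19 + 33 + 42 + 61 + 102 + 163).

430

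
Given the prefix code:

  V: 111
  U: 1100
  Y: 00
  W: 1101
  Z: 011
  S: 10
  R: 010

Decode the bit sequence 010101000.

Read left to right; each codeword is recognised as soon as it completes (prefix code):
  010→R | 10→S | 10→S | 00→Y
Decoded message: RSSY

RSSY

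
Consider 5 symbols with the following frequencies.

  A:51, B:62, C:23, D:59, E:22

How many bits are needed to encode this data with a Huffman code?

Merge the two smallest weights repeatedly:
combine E(22), C(23) → 45
combine 45, A(51) → 96
combine D(59), B(62) → 121
combine 96, 121 → 217
Total encoded bits = sum of merged weights = 45 + 96 + 121 + 217 = 479.

479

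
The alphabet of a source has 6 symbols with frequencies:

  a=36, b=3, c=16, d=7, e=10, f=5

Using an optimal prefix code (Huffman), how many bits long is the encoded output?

166

Merge the two smallest weights repeatedly:
b(3) + f(5) → 8
d(7) + 8 → 15
e(10) + 15 → 25
c(16) + 25 → 41
a(36) + 41 → 77
The encoded length is the sum of every internal node's weight: 8 + 15 + 25 + 41 + 77 = 166 bits.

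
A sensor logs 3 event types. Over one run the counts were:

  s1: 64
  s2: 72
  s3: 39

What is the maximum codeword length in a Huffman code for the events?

Merge the two lowest-weight nodes at each step:
s3(39) + s1(64) → 103
s2(72) + 103 → 175
The first pair merged (s3, s1) ends up deepest, at depth 2.

2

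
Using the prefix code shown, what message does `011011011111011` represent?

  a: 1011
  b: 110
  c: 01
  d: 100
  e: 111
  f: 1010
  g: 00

Read left to right; each codeword is recognised as soon as it completes (prefix code):
  01→c | 1011→a | 01→c | 111→e | 1011→a
Decoded message: cacea

cacea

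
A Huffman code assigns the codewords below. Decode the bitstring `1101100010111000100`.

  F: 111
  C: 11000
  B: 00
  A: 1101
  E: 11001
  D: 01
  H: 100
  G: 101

AHDDCH

Read left to right; each codeword is recognised as soon as it completes (prefix code):
  1101→A | 100→H | 01→D | 01→D | 11000→C | 100→H
Decoded message: AHDDCH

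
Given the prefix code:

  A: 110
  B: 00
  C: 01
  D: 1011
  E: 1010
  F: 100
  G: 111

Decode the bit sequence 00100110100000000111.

Read left to right; each codeword is recognised as soon as it completes (prefix code):
  00→B | 100→F | 110→A | 100→F | 00→B | 00→B | 00→B | 111→G
Decoded message: BFAFBBBG

BFAFBBBG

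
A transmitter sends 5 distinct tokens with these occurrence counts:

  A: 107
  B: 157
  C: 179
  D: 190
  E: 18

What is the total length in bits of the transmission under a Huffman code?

Merge the two smallest weights repeatedly:
merge E(18) and A(107): 125
merge 125 and B(157): 282
merge C(179) and D(190): 369
merge 282 and 369: 651
Each symbol's bit-cost is frequency × depth; summing gives 1427 bits (equivalently 125 + 282 + 369 + 651).

1427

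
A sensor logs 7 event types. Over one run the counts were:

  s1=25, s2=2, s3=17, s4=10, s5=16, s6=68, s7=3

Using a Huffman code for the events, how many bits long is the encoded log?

307

Build the Huffman tree bottom-up:
s2(2) + s7(3) → 5
5 + s4(10) → 15
15 + s5(16) → 31
s3(17) + s1(25) → 42
31 + 42 → 73
s6(68) + 73 → 141
The encoded length is the sum of every internal node's weight: 5 + 15 + 31 + 42 + 73 + 141 = 307 bits.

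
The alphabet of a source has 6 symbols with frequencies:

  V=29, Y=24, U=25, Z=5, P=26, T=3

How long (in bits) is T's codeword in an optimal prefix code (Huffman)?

Huffman merges, smallest pair first:
T(3) + Z(5) → 8
8 + Y(24) → 32
U(25) + P(26) → 51
V(29) + 32 → 61
51 + 61 → 112
The subtree containing T is merged 4 times, so code length = 4.

4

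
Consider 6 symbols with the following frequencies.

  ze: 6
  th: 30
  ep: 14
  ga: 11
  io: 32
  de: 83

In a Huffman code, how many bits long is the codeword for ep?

Build the tree from the bottom:
merge ze(6) and ga(11): 17
merge ep(14) and 17: 31
merge th(30) and 31: 61
merge io(32) and 61: 93
merge de(83) and 93: 176
The subtree containing ep is merged 4 times, so code length = 4.

4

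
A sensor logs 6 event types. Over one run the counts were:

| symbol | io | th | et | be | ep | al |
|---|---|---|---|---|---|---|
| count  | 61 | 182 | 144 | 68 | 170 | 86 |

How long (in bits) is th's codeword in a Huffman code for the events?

Huffman merges, smallest pair first:
combine io(61), be(68) → 129
combine al(86), 129 → 215
combine et(144), ep(170) → 314
combine th(182), 215 → 397
combine 314, 397 → 711
th's leaf is at depth 2, giving a 2-bit codeword.

2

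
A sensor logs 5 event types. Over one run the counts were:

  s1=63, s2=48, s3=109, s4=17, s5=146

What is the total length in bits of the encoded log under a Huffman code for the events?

Greedily combine the two least-frequent nodes:
combine s4(17), s2(48) → 65
combine s1(63), 65 → 128
combine s3(109), 128 → 237
combine s5(146), 237 → 383
Each symbol's bit-cost is frequency × depth; summing gives 813 bits (equivalently 65 + 128 + 237 + 383).

813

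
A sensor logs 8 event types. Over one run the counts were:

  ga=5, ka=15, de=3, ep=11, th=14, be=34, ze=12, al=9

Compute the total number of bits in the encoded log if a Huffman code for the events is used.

Greedily combine the two least-frequent nodes:
de(3) + ga(5) → 8
8 + al(9) → 17
ep(11) + ze(12) → 23
th(14) + ka(15) → 29
17 + 23 → 40
29 + be(34) → 63
40 + 63 → 103
Total encoded bits = sum of merged weights = 8 + 17 + 23 + 29 + 40 + 63 + 103 = 283.

283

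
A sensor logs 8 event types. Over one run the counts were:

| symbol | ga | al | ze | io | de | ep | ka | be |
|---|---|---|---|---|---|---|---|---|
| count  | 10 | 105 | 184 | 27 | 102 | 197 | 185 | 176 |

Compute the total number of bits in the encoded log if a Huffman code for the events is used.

2752

Merge the two smallest weights repeatedly:
ga(10) + io(27) → 37
37 + de(102) → 139
al(105) + 139 → 244
be(176) + ze(184) → 360
ka(185) + ep(197) → 382
244 + 360 → 604
382 + 604 → 986
Each symbol's bit-cost is frequency × depth; summing gives 2752 bits (equivalently 37 + 139 + 244 + 360 + 382 + 604 + 986).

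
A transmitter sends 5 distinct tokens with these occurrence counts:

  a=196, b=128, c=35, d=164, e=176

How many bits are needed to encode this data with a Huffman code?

Build the Huffman tree bottom-up:
combine c(35), b(128) → 163
combine 163, d(164) → 327
combine e(176), a(196) → 372
combine 327, 372 → 699
The encoded length is the sum of every internal node's weight: 163 + 327 + 372 + 699 = 1561 bits.

1561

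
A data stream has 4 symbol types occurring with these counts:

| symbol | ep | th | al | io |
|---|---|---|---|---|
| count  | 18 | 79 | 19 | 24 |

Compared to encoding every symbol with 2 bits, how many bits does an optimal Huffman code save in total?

Fixed-length: 2 bits × 140 symbols = 280 bits.
Huffman merges:
merge ep(18) and al(19): 37
merge io(24) and 37: 61
merge 61 and th(79): 140
Huffman total = 37 + 61 + 140 = 238 bits.
Saving = 280 − 238 = 42 bits.

42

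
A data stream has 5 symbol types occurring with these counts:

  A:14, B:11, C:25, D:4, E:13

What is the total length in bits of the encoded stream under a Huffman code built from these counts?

149

Greedily combine the two least-frequent nodes:
combine D(4), B(11) → 15
combine E(13), A(14) → 27
combine 15, C(25) → 40
combine 27, 40 → 67
Each symbol's bit-cost is frequency × depth; summing gives 149 bits (equivalently 15 + 27 + 40 + 67).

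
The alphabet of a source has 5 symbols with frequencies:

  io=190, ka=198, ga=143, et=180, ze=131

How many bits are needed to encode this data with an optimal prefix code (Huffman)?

1958

Merge the two smallest weights repeatedly:
ze(131) + ga(143) → 274
et(180) + io(190) → 370
ka(198) + 274 → 472
370 + 472 → 842
The encoded length is the sum of every internal node's weight: 274 + 370 + 472 + 842 = 1958 bits.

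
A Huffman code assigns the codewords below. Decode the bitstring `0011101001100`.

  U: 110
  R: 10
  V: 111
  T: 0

Read left to right; each codeword is recognised as soon as it completes (prefix code):
  0→T | 0→T | 111→V | 0→T | 10→R | 0→T | 110→U | 0→T
Decoded message: TTVTRTUT

TTVTRTUT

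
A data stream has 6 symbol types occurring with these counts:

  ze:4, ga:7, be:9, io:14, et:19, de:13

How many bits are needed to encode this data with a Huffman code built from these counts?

163

Greedily combine the two least-frequent nodes:
merge ze(4) and ga(7): 11
merge be(9) and 11: 20
merge de(13) and io(14): 27
merge et(19) and 20: 39
merge 27 and 39: 66
Total encoded bits = sum of merged weights = 11 + 20 + 27 + 39 + 66 = 163.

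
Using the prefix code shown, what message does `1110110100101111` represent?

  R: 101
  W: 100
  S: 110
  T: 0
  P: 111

PTSWRP

Read left to right; each codeword is recognised as soon as it completes (prefix code):
  111→P | 0→T | 110→S | 100→W | 101→R | 111→P
Decoded message: PTSWRP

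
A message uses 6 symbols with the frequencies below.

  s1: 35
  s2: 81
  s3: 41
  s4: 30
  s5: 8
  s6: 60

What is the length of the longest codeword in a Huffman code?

Merge the two lowest-weight nodes at each step:
s5(8) + s4(30) → 38
s1(35) + 38 → 73
s3(41) + s6(60) → 101
73 + s2(81) → 154
101 + 154 → 255
Maximum depth reached is 4.

4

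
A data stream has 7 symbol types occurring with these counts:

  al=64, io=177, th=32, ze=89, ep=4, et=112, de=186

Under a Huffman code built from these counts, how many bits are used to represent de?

2

Huffman merges, smallest pair first:
merge ep(4) and th(32): 36
merge 36 and al(64): 100
merge ze(89) and 100: 189
merge et(112) and io(177): 289
merge de(186) and 189: 375
merge 289 and 375: 664
The subtree containing de is merged 2 times, so code length = 2.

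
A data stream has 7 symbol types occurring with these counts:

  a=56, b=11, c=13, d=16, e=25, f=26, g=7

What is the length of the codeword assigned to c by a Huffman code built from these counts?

Repeatedly merge the two smallest:
combine g(7), b(11) → 18
combine c(13), d(16) → 29
combine 18, e(25) → 43
combine f(26), 29 → 55
combine 43, 55 → 98
combine a(56), 98 → 154
c sits 4 levels below the root, so its codeword is 4 bits.

4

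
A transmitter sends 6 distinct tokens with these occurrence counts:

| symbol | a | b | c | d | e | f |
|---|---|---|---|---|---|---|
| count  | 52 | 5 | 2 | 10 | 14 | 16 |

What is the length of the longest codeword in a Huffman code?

Merge the two lowest-weight nodes at each step:
c(2) + b(5) → 7
7 + d(10) → 17
e(14) + f(16) → 30
17 + 30 → 47
47 + a(52) → 99
The rarest symbols sit at the bottom; the longest codeword is 4 bits.

4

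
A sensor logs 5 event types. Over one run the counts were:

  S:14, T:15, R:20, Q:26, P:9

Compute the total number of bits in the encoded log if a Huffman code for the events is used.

Build the Huffman tree bottom-up:
merge P(9) and S(14): 23
merge T(15) and R(20): 35
merge 23 and Q(26): 49
merge 35 and 49: 84
The encoded length is the sum of every internal node's weight: 23 + 35 + 49 + 84 = 191 bits.

191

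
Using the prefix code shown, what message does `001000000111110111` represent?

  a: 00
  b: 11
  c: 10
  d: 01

acaadbbdb

Read left to right; each codeword is recognised as soon as it completes (prefix code):
  00→a | 10→c | 00→a | 00→a | 01→d | 11→b | 11→b | 01→d | 11→b
Decoded message: acaadbbdb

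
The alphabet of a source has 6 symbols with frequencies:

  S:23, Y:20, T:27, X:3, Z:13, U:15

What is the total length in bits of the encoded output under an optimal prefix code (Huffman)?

Merge the two smallest weights repeatedly:
X(3) + Z(13) → 16
U(15) + 16 → 31
Y(20) + S(23) → 43
T(27) + 31 → 58
43 + 58 → 101
Each symbol's bit-cost is frequency × depth; summing gives 249 bits (equivalently 16 + 31 + 43 + 58 + 101).

249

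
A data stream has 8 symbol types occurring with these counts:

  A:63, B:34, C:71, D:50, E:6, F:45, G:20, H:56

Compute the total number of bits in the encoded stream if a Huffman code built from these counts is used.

987

Greedily combine the two least-frequent nodes:
combine E(6), G(20) → 26
combine 26, B(34) → 60
combine F(45), D(50) → 95
combine H(56), 60 → 116
combine A(63), C(71) → 134
combine 95, 116 → 211
combine 134, 211 → 345
Each symbol's bit-cost is frequency × depth; summing gives 987 bits (equivalently 26 + 60 + 95 + 116 + 134 + 211 + 345).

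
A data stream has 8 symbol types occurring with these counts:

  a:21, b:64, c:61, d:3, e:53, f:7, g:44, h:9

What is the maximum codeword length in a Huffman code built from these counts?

Merge the two lowest-weight nodes at each step:
d(3) + f(7) → 10
h(9) + 10 → 19
19 + a(21) → 40
40 + g(44) → 84
e(53) + c(61) → 114
b(64) + 84 → 148
114 + 148 → 262
The rarest symbols sit at the bottom; the longest codeword is 6 bits.

6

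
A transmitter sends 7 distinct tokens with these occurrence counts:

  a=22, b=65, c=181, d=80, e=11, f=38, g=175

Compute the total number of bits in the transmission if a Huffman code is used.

1384

Merge the two smallest weights repeatedly:
merge e(11) and a(22): 33
merge 33 and f(38): 71
merge b(65) and 71: 136
merge d(80) and 136: 216
merge g(175) and c(181): 356
merge 216 and 356: 572
Total encoded bits = sum of merged weights = 33 + 71 + 136 + 216 + 356 + 572 = 1384.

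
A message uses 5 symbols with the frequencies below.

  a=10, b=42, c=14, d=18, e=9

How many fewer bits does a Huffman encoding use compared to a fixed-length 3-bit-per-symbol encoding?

Fixed-length: 3 bits × 93 symbols = 279 bits.
Huffman merges:
merge e(9) and a(10): 19
merge c(14) and d(18): 32
merge 19 and 32: 51
merge b(42) and 51: 93
Huffman total = 19 + 32 + 51 + 93 = 195 bits.
Saving = 279 − 195 = 84 bits.

84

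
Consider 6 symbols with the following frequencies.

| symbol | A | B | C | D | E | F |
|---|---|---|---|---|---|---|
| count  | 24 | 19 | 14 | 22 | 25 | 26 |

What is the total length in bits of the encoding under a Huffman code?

339

Build the Huffman tree bottom-up:
merge C(14) and B(19): 33
merge D(22) and A(24): 46
merge E(25) and F(26): 51
merge 33 and 46: 79
merge 51 and 79: 130
Each symbol's bit-cost is frequency × depth; summing gives 339 bits (equivalently 33 + 46 + 51 + 79 + 130).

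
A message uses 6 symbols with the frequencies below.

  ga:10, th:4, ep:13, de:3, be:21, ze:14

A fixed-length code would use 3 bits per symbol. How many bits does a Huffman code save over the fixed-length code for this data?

41

Fixed-length: 3 bits × 65 symbols = 195 bits.
Huffman merges:
combine de(3), th(4) → 7
combine 7, ga(10) → 17
combine ep(13), ze(14) → 27
combine 17, be(21) → 38
combine 27, 38 → 65
Huffman total = 7 + 17 + 27 + 38 + 65 = 154 bits.
Saving = 195 − 154 = 41 bits.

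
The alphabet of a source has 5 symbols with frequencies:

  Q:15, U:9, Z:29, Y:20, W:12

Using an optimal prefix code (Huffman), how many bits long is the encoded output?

Merge the two smallest weights repeatedly:
U(9) + W(12) → 21
Q(15) + Y(20) → 35
21 + Z(29) → 50
35 + 50 → 85
Each symbol's bit-cost is frequency × depth; summing gives 191 bits (equivalently 21 + 35 + 50 + 85).

191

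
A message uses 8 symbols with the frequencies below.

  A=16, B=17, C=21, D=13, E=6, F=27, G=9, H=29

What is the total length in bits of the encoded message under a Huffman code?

400

Build the Huffman tree bottom-up:
combine E(6), G(9) → 15
combine D(13), 15 → 28
combine A(16), B(17) → 33
combine C(21), F(27) → 48
combine 28, H(29) → 57
combine 33, 48 → 81
combine 57, 81 → 138
Total encoded bits = sum of merged weights = 15 + 28 + 33 + 48 + 57 + 81 + 138 = 400.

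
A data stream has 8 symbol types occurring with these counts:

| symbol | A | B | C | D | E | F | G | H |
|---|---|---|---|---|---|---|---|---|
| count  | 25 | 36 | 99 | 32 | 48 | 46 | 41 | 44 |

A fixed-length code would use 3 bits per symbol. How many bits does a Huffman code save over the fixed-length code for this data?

Fixed-length: 3 bits × 371 symbols = 1113 bits.
Huffman merges:
A(25) + D(32) → 57
B(36) + G(41) → 77
H(44) + F(46) → 90
E(48) + 57 → 105
77 + 90 → 167
C(99) + 105 → 204
167 + 204 → 371
Huffman total = 57 + 77 + 90 + 105 + 167 + 204 + 371 = 1071 bits.
Saving = 1113 − 1071 = 42 bits.

42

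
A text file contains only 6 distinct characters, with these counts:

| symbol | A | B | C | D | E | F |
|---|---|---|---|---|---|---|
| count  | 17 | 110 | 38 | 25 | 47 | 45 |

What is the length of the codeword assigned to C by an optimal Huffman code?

3

Huffman merges, smallest pair first:
A(17) + D(25) → 42
C(38) + 42 → 80
F(45) + E(47) → 92
80 + 92 → 172
B(110) + 172 → 282
C sits 3 levels below the root, so its codeword is 3 bits.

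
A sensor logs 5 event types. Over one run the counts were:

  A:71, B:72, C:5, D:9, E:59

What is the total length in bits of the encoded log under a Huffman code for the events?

Build the Huffman tree bottom-up:
combine C(5), D(9) → 14
combine 14, E(59) → 73
combine A(71), B(72) → 143
combine 73, 143 → 216
The encoded length is the sum of every internal node's weight: 14 + 73 + 143 + 216 = 446 bits.

446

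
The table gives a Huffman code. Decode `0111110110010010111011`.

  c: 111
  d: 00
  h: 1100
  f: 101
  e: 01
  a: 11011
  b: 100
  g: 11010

Read left to right; each codeword is recognised as soon as it completes (prefix code):
  01→e | 111→c | 101→f | 100→b | 100→b | 101→f | 11011→a
Decoded message: ecfbbfa

ecfbbfa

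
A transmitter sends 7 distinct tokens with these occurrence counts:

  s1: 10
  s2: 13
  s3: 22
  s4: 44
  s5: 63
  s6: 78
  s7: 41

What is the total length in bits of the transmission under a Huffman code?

Greedily combine the two least-frequent nodes:
merge s1(10) and s2(13): 23
merge s3(22) and 23: 45
merge s7(41) and s4(44): 85
merge 45 and s5(63): 108
merge s6(78) and 85: 163
merge 108 and 163: 271
Each symbol's bit-cost is frequency × depth; summing gives 695 bits (equivalently 23 + 45 + 85 + 108 + 163 + 271).

695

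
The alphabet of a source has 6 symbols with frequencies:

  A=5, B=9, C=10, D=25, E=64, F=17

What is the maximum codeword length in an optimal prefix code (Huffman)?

5

Merge the two lowest-weight nodes at each step:
A(5) + B(9) → 14
C(10) + 14 → 24
F(17) + 24 → 41
D(25) + 41 → 66
E(64) + 66 → 130
Maximum depth reached is 5.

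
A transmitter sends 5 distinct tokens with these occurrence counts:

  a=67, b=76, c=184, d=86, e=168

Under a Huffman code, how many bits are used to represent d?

2

Build the tree from the bottom:
combine a(67), b(76) → 143
combine d(86), 143 → 229
combine e(168), c(184) → 352
combine 229, 352 → 581
The subtree containing d is merged 2 times, so code length = 2.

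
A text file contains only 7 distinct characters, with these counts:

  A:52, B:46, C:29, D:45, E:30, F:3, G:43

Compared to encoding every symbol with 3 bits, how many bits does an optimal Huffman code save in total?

66

Fixed-length: 3 bits × 248 symbols = 744 bits.
Huffman merges:
F(3) + C(29) → 32
E(30) + 32 → 62
G(43) + D(45) → 88
B(46) + A(52) → 98
62 + 88 → 150
98 + 150 → 248
Huffman total = 32 + 62 + 88 + 98 + 150 + 248 = 678 bits.
Saving = 744 − 678 = 66 bits.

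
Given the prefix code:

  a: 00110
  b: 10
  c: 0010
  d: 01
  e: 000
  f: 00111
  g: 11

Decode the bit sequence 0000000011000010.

eeaeb

Read left to right; each codeword is recognised as soon as it completes (prefix code):
  000→e | 000→e | 00110→a | 000→e | 10→b
Decoded message: eeaeb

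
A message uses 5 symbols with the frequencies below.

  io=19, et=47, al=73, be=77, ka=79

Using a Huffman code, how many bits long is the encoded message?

Greedily combine the two least-frequent nodes:
combine io(19), et(47) → 66
combine 66, al(73) → 139
combine be(77), ka(79) → 156
combine 139, 156 → 295
Total encoded bits = sum of merged weights = 66 + 139 + 156 + 295 = 656.

656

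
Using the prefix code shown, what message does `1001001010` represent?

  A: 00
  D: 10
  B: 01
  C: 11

DBADD

Read left to right; each codeword is recognised as soon as it completes (prefix code):
  10→D | 01→B | 00→A | 10→D | 10→D
Decoded message: DBADD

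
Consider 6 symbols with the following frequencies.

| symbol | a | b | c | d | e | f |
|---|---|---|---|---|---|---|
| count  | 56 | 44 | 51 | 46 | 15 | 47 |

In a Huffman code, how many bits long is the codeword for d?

3

Huffman merges, smallest pair first:
e(15) + b(44) → 59
d(46) + f(47) → 93
c(51) + a(56) → 107
59 + 93 → 152
107 + 152 → 259
d's leaf is at depth 3, giving a 3-bit codeword.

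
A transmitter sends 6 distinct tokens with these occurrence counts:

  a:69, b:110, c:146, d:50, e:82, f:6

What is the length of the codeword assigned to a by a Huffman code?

3

Build the tree from the bottom:
merge f(6) and d(50): 56
merge 56 and a(69): 125
merge e(82) and b(110): 192
merge 125 and c(146): 271
merge 192 and 271: 463
a sits 3 levels below the root, so its codeword is 3 bits.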